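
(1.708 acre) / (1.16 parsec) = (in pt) 5.474e-10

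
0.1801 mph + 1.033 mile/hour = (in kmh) 1.952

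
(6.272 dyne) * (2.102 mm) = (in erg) 1.318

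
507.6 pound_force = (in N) 2258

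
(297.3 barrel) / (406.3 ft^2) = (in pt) 3550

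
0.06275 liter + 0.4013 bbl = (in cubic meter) 0.06386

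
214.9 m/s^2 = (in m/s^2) 214.9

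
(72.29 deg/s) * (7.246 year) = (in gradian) 1.835e+10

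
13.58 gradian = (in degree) 12.22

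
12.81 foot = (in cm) 390.4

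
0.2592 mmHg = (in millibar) 0.3456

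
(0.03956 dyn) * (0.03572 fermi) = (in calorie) 3.377e-24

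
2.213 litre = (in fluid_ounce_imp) 77.89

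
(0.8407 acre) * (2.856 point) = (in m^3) 3.428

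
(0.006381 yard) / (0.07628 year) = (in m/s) 2.426e-09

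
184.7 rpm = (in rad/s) 19.34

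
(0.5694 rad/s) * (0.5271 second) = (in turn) 0.04777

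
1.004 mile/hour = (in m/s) 0.4488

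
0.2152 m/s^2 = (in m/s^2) 0.2152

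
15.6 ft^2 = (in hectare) 0.0001449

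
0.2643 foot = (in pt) 228.4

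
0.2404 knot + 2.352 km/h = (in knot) 1.51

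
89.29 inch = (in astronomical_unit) 1.516e-11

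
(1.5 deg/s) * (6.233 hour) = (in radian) 587.4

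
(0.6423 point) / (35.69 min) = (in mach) 3.108e-10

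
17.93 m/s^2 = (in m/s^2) 17.93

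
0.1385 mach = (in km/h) 169.8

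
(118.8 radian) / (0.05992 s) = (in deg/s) 1.136e+05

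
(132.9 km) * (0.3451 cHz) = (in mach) 1.347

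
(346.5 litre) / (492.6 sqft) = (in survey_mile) 4.705e-06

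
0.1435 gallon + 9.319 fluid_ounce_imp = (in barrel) 0.005082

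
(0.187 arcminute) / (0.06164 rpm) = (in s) 0.008427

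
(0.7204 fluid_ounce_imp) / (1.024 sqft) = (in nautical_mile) 1.162e-07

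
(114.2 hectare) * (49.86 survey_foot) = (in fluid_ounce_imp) 6.108e+11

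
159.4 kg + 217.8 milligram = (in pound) 351.4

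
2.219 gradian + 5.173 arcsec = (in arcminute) 119.9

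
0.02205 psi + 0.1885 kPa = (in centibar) 0.3405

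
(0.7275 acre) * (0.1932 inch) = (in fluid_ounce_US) 4.885e+05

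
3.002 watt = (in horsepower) 0.004026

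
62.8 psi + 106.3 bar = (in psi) 1605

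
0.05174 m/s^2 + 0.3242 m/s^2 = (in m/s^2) 0.3759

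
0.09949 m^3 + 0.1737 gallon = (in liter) 100.1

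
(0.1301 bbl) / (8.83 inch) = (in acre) 2.279e-05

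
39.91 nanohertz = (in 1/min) 2.395e-06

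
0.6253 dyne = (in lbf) 1.406e-06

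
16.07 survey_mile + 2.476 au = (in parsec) 1.2e-05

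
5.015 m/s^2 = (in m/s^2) 5.015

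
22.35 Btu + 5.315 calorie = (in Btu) 22.37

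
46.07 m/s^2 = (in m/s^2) 46.07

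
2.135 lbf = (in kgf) 0.9684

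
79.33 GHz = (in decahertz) 7.933e+09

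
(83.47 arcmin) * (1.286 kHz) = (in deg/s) 1789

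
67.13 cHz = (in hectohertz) 0.006713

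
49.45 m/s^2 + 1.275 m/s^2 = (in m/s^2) 50.73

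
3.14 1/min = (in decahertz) 0.005233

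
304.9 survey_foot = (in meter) 92.93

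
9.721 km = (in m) 9721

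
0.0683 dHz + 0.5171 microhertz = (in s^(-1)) 0.006831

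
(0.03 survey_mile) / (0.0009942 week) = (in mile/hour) 0.1796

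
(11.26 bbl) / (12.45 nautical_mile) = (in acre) 1.919e-08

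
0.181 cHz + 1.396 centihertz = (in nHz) 1.577e+07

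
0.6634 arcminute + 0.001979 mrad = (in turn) 3.103e-05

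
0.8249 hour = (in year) 9.417e-05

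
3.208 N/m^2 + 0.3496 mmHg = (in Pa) 49.82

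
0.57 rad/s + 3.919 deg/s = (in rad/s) 0.6384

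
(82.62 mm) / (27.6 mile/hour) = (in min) 0.0001116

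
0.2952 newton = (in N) 0.2952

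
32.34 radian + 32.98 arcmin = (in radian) 32.35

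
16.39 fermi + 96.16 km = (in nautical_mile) 51.92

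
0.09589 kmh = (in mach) 7.823e-05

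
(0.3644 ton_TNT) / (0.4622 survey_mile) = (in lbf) 4.608e+05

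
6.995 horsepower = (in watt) 5216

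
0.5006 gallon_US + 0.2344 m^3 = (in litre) 236.3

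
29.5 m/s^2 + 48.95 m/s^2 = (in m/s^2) 78.45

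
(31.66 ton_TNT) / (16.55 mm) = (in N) 8.004e+12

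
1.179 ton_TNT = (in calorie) 1.179e+09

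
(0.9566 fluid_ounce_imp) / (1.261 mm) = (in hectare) 2.155e-06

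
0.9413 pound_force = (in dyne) 4.187e+05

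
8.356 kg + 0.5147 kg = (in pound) 19.56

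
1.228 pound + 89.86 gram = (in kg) 0.6469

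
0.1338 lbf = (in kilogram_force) 0.06069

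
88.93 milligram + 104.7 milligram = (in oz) 0.00683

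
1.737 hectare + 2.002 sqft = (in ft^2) 1.87e+05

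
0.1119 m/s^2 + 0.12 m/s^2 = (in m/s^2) 0.2319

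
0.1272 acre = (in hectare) 0.05148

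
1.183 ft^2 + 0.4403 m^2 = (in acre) 0.000136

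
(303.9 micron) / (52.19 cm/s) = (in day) 6.74e-09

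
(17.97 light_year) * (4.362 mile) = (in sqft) 1.285e+22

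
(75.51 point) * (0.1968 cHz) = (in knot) 0.0001019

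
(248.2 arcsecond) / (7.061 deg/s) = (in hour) 2.712e-06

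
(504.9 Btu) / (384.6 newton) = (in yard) 1515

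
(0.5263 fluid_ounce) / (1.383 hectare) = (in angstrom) 11.25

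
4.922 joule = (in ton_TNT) 1.176e-09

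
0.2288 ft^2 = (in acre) 5.253e-06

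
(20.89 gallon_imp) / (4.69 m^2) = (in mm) 20.25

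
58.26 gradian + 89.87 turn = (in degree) 3.241e+04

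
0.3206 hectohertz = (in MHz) 3.206e-05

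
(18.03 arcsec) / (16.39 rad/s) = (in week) 8.818e-12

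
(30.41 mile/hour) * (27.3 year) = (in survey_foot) 3.84e+10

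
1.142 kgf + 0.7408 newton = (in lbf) 2.684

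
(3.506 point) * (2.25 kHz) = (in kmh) 10.02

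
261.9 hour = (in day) 10.91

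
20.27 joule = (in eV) 1.265e+20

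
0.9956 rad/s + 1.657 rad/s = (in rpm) 25.33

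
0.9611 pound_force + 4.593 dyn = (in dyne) 4.275e+05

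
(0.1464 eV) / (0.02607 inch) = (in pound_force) 7.963e-18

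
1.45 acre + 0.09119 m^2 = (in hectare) 0.5868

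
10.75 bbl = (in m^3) 1.709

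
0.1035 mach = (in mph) 78.83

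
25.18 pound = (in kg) 11.42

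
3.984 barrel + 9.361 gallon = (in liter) 668.8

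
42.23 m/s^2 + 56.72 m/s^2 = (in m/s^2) 98.95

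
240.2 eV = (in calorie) 9.198e-18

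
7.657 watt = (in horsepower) 0.01027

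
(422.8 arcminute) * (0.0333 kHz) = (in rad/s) 4.095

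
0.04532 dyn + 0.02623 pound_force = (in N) 0.1167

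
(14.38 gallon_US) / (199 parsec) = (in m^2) 8.865e-21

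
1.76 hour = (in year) 0.0002009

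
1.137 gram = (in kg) 0.001137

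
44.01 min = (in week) 0.004366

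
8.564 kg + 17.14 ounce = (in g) 9050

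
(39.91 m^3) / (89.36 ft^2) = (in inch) 189.3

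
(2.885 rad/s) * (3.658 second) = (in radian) 10.55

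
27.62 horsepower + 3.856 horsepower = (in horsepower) 31.48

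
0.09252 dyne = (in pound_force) 2.08e-07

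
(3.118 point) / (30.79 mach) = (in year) 3.327e-15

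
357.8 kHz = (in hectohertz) 3578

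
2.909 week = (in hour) 488.7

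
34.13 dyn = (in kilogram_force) 3.48e-05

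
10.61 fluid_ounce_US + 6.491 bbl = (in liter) 1032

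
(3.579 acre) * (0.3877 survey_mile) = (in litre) 9.037e+09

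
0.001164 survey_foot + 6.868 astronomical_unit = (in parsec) 3.33e-05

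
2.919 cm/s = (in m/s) 0.02919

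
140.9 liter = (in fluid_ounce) 4764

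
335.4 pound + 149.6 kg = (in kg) 301.7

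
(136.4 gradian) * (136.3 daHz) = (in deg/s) 1.673e+05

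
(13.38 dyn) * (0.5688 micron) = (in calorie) 1.819e-11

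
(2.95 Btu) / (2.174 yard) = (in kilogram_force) 159.7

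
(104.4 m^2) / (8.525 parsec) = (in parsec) 1.286e-32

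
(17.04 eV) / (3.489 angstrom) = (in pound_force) 1.759e-09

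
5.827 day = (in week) 0.8324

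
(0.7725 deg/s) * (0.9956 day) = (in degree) 6.645e+04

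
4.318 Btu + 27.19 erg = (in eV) 2.843e+22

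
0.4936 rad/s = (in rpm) 4.714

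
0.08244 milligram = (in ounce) 2.908e-06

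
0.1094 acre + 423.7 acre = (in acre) 423.8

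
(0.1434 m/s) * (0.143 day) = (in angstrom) 1.772e+13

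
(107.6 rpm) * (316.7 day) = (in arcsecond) 6.36e+13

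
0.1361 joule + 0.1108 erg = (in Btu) 0.000129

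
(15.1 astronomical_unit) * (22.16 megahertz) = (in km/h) 1.802e+20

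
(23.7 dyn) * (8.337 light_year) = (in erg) 1.869e+20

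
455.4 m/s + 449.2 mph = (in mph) 1468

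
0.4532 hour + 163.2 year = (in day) 5.957e+04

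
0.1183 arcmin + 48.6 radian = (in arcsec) 1.002e+07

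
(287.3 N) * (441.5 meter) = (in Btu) 120.2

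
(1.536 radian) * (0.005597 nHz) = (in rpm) 8.21e-11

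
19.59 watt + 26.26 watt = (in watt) 45.85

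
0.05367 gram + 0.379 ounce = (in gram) 10.8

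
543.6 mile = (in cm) 8.748e+07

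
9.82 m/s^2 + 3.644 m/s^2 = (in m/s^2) 13.46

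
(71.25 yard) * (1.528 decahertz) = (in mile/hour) 2227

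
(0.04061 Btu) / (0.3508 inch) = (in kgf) 490.3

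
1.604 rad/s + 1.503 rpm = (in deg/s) 100.9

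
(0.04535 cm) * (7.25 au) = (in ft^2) 5.294e+09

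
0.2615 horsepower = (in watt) 195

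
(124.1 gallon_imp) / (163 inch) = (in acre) 3.367e-05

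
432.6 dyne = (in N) 0.004326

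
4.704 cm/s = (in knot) 0.09144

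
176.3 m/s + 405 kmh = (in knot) 561.4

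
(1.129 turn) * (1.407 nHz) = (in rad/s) 9.981e-09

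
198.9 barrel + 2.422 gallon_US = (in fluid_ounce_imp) 1.113e+06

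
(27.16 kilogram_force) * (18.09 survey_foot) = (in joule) 1469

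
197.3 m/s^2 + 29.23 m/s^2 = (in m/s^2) 226.5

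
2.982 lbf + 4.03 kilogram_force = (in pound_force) 11.87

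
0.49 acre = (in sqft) 2.134e+04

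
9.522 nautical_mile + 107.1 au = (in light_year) 0.001694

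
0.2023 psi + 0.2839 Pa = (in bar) 0.01395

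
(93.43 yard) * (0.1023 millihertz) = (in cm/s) 0.874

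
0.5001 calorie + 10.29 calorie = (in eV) 2.818e+20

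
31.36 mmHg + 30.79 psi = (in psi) 31.4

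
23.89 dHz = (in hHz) 0.02389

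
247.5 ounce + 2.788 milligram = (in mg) 7.017e+06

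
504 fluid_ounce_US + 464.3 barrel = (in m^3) 73.83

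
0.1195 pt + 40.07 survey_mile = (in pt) 1.828e+08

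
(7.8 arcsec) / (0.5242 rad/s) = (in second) 7.214e-05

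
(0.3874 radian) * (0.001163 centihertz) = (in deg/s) 0.0002581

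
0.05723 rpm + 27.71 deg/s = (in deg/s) 28.05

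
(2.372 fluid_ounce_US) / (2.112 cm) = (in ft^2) 0.03575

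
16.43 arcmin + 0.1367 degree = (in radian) 0.007165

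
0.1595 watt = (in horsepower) 0.0002139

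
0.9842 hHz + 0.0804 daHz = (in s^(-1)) 99.22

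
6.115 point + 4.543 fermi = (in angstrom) 2.157e+07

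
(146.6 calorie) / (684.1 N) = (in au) 5.994e-12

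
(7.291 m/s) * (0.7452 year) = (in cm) 1.713e+10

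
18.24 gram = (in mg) 1.824e+04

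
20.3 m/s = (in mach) 0.05962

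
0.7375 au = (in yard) 1.207e+11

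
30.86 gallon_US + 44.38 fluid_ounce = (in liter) 118.1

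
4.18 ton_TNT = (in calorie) 4.18e+09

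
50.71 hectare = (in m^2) 5.071e+05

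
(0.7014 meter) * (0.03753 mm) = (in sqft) 0.0002833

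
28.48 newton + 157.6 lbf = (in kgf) 74.39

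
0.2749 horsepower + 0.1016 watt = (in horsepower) 0.275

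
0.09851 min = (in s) 5.911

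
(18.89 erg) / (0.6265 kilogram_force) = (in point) 0.0008715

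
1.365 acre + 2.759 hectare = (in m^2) 3.311e+04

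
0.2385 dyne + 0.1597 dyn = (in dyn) 0.3982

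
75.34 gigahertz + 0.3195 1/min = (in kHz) 7.534e+07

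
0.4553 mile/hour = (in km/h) 0.7327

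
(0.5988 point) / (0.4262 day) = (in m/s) 5.737e-09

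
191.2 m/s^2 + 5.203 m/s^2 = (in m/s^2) 196.4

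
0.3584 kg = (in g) 358.4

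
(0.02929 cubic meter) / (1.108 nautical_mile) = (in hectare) 1.427e-09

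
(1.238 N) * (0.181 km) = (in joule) 224.1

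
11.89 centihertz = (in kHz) 0.0001189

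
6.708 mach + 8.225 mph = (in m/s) 2288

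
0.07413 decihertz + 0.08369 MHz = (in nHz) 8.369e+13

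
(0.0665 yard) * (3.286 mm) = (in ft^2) 0.002151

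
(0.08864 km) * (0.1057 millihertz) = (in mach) 2.752e-05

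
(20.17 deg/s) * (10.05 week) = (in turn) 3.406e+05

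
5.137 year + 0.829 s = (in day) 1875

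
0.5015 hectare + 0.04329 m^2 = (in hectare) 0.5015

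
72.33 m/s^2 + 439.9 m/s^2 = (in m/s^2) 512.2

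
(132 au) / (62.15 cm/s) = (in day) 3.677e+08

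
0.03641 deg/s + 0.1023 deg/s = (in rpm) 0.02312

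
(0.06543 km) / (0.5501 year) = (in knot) 7.331e-06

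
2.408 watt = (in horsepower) 0.003229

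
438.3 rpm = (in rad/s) 45.9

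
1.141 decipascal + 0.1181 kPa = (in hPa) 1.182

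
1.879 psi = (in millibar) 129.6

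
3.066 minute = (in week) 0.0003042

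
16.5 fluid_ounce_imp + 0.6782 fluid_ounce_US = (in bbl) 0.003075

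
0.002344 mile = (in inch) 148.5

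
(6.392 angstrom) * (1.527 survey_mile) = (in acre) 3.882e-10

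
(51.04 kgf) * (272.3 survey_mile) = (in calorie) 5.242e+07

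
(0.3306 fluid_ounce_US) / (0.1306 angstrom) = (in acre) 185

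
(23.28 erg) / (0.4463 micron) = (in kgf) 0.5319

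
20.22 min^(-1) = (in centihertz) 33.7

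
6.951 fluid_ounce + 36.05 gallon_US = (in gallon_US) 36.1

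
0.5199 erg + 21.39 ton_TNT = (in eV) 5.586e+29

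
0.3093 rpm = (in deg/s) 1.856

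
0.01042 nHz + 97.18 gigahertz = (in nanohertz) 9.718e+19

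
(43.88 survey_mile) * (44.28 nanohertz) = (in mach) 9.183e-06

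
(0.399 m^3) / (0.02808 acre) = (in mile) 2.182e-06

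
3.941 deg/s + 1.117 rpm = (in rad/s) 0.1858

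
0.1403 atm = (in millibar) 142.2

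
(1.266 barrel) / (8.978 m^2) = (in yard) 0.02452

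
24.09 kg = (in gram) 2.409e+04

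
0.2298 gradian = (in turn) 0.0005745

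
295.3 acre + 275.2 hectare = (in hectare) 394.7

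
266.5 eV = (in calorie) 1.021e-17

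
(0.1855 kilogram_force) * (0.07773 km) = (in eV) 8.826e+20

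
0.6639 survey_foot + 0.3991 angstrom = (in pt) 573.6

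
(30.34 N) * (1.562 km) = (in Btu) 44.92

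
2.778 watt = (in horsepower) 0.003725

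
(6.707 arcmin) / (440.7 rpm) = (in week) 6.99e-11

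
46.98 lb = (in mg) 2.131e+07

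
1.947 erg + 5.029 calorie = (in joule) 21.04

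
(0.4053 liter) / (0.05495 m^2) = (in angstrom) 7.376e+07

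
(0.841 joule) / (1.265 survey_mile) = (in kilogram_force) 4.212e-05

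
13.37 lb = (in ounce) 213.9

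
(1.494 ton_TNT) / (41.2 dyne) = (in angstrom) 1.517e+23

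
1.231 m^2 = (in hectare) 0.0001231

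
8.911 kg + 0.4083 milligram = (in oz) 314.3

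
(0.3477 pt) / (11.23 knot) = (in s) 2.123e-05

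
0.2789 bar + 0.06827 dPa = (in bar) 0.2789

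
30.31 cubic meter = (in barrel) 190.6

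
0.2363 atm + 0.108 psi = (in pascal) 2.469e+04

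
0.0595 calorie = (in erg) 2.489e+06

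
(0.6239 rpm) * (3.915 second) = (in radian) 0.2558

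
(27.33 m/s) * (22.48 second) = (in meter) 614.4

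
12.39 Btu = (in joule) 1.307e+04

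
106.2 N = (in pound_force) 23.87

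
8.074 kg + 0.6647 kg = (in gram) 8739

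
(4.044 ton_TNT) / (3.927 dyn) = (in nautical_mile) 2.326e+11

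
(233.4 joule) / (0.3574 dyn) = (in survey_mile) 4.058e+04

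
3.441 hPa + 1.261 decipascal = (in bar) 0.003442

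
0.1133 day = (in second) 9789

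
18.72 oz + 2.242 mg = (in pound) 1.17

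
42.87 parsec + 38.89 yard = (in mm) 1.323e+21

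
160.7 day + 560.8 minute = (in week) 23.01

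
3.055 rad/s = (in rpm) 29.17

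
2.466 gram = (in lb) 0.005437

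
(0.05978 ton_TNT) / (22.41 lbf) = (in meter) 2.509e+06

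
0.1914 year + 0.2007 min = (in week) 9.98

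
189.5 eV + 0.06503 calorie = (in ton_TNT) 6.503e-11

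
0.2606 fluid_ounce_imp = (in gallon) 0.001956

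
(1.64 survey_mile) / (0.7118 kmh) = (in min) 222.5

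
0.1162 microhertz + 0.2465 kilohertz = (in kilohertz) 0.2465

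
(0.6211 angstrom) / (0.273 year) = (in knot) 1.402e-17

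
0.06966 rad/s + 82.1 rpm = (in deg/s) 496.6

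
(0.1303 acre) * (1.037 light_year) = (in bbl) 3.254e+19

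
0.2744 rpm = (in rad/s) 0.02874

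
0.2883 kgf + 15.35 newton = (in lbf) 4.086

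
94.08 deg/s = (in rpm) 15.68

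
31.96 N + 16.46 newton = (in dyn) 4.842e+06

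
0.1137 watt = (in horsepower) 0.0001525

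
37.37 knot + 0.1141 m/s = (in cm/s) 1934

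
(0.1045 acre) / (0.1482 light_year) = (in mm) 3.016e-10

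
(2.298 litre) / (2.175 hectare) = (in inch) 4.16e-06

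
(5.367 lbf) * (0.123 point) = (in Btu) 9.819e-07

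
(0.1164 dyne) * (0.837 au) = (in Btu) 138.1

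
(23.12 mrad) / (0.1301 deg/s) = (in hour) 0.002828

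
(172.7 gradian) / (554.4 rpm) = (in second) 0.04673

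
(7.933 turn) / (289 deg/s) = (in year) 3.134e-07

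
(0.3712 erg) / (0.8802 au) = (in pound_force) 6.337e-20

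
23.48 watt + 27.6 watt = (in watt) 51.08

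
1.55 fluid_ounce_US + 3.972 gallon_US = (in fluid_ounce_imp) 530.8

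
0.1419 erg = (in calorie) 3.391e-09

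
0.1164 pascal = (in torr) 0.0008731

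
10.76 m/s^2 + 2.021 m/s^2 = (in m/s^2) 12.78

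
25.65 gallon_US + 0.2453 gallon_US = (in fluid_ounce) 3315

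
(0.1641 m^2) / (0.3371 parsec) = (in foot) 5.176e-17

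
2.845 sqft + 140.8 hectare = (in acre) 347.9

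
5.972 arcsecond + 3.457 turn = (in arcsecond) 4.48e+06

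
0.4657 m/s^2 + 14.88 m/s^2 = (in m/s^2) 15.35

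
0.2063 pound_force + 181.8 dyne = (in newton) 0.9195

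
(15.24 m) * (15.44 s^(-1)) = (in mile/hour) 526.4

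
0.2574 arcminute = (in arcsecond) 15.44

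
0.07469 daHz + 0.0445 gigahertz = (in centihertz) 4.45e+09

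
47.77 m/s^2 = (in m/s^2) 47.77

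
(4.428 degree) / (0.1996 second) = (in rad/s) 0.3872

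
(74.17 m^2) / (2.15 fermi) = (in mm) 3.45e+19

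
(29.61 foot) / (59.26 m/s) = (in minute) 0.002538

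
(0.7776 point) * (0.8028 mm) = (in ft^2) 2.37e-06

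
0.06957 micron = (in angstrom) 695.7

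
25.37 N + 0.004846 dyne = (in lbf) 5.703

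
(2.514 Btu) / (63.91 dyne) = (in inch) 1.634e+08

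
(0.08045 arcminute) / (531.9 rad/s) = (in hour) 1.222e-11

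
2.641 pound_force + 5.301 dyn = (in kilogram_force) 1.198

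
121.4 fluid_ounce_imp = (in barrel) 0.0217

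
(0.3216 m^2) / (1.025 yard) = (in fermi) 3.431e+14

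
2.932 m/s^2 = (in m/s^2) 2.932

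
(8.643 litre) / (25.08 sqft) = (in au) 2.48e-14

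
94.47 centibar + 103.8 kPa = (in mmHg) 1487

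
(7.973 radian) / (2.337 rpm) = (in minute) 0.543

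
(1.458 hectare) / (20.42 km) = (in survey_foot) 2.343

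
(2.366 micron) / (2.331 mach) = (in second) 2.981e-09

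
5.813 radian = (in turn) 0.9252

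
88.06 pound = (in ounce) 1409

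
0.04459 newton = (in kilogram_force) 0.004547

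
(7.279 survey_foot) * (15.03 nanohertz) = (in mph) 7.459e-08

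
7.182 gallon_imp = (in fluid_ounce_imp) 1149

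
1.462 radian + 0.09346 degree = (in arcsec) 3.019e+05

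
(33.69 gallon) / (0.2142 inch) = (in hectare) 0.002344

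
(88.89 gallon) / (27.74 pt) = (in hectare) 0.003438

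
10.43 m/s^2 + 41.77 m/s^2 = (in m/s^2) 52.2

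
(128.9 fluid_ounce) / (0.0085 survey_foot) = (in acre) 0.0003636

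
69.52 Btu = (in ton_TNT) 1.753e-05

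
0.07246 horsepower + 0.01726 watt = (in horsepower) 0.07248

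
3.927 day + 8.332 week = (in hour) 1494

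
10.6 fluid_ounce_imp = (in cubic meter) 0.0003012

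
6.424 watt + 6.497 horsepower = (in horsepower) 6.506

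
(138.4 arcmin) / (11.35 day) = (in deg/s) 2.352e-06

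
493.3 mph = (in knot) 428.7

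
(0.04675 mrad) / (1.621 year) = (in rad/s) 9.145e-13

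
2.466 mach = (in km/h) 3023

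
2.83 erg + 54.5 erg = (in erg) 57.33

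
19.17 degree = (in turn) 0.05325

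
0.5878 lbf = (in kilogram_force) 0.2666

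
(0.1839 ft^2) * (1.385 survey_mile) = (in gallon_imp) 8377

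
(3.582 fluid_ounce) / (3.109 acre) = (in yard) 9.208e-09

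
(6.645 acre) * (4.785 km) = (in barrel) 8.093e+08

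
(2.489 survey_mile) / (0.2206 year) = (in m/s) 0.0005758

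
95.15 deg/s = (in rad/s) 1.661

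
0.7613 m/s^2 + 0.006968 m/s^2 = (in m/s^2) 0.7683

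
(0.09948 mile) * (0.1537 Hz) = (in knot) 47.83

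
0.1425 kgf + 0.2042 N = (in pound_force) 0.3601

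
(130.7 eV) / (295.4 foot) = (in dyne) 2.326e-14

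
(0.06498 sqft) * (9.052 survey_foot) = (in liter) 16.66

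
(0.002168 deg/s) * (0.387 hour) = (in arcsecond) 1.087e+04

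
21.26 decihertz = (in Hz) 2.126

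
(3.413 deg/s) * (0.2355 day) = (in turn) 192.9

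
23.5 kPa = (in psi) 3.408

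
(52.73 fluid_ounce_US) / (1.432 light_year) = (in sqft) 1.239e-18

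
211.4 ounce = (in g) 5993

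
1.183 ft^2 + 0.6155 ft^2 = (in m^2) 0.1671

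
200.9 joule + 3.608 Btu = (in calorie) 957.8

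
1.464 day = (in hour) 35.14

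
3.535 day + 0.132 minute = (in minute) 5091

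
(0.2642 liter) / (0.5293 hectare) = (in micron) 0.04991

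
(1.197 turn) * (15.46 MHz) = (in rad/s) 1.163e+08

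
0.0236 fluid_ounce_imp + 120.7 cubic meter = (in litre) 1.207e+05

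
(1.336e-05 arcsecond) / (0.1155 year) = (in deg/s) 1.019e-15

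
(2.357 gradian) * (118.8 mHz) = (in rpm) 0.042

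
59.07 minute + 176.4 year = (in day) 6.439e+04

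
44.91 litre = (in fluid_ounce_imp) 1581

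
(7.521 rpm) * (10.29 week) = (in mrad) 4.902e+09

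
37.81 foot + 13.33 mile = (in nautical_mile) 11.59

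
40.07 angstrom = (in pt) 1.136e-05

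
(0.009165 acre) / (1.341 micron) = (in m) 2.766e+07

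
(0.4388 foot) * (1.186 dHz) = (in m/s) 0.01586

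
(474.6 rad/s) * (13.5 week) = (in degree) 2.22e+11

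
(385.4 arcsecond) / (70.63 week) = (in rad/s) 4.374e-11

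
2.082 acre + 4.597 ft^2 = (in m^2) 8426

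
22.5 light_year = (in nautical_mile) 1.149e+14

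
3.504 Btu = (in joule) 3697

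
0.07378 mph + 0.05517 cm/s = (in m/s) 0.03353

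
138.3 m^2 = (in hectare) 0.01383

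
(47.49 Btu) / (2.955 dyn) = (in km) 1.696e+06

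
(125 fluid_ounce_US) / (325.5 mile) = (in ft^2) 7.596e-08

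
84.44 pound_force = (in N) 375.6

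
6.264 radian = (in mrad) 6264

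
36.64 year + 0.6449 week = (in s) 1.156e+09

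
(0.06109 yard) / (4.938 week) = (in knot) 3.636e-08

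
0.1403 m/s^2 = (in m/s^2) 0.1403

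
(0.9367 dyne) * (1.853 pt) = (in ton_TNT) 1.463e-18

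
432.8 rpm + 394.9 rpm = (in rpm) 827.7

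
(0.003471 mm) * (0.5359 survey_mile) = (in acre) 7.397e-07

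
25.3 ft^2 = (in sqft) 25.3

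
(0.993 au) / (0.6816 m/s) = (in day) 2.523e+06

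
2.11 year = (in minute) 1.109e+06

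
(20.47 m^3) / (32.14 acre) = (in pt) 0.4461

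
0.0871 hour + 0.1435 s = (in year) 9.947e-06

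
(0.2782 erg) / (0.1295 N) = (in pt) 0.000609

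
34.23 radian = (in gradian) 2179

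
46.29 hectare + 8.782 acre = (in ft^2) 5.365e+06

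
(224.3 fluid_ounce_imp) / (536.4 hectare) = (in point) 3.368e-06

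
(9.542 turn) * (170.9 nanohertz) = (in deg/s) 0.0005871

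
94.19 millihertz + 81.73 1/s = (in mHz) 8.182e+04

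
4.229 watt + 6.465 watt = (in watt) 10.69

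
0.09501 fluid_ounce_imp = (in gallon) 0.0007131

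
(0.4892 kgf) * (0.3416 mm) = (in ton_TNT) 3.917e-13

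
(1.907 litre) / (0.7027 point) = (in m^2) 7.693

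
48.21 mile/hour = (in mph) 48.21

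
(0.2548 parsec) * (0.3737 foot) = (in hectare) 8.955e+10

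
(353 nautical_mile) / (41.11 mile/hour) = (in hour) 9.881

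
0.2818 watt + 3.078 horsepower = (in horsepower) 3.078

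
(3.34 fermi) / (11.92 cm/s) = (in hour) 7.783e-18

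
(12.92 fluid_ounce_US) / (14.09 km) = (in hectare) 2.712e-12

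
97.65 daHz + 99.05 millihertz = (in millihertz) 9.766e+05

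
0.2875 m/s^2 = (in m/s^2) 0.2875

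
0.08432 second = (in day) 9.759e-07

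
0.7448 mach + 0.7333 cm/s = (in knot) 493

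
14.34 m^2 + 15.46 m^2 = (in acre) 0.007364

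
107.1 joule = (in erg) 1.071e+09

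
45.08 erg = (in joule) 4.508e-06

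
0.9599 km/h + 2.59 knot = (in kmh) 5.757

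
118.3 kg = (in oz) 4173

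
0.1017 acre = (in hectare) 0.04116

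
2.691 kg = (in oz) 94.92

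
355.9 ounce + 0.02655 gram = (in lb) 22.24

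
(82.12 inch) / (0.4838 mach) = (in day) 1.466e-07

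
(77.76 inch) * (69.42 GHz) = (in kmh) 4.936e+11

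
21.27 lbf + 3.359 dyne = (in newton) 94.61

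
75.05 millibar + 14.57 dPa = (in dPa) 7.506e+04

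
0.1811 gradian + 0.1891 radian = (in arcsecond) 3.959e+04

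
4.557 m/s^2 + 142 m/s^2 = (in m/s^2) 146.6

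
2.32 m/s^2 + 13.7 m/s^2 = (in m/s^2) 16.02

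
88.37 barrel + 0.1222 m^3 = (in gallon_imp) 3117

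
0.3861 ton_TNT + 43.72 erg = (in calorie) 3.861e+08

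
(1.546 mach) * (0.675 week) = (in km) 2.149e+05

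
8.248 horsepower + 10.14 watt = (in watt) 6161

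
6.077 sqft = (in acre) 0.0001395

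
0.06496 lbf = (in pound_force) 0.06496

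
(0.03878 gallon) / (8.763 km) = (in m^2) 1.675e-08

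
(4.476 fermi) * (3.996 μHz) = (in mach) 5.253e-23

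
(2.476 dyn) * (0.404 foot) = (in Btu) 2.89e-09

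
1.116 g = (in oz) 0.03937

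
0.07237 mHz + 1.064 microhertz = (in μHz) 73.43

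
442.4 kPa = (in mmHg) 3318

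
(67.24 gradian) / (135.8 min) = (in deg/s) 0.007427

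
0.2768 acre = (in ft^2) 1.206e+04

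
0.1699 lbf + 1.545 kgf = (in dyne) 1.591e+06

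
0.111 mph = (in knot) 0.09646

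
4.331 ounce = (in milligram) 1.228e+05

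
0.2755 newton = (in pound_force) 0.06193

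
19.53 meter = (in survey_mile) 0.01214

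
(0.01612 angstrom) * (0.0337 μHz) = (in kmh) 1.956e-19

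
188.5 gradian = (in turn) 0.4713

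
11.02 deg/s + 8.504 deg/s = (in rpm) 3.254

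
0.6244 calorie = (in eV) 1.631e+19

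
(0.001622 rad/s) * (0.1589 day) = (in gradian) 1418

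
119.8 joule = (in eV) 7.477e+20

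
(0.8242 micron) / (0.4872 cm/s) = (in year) 5.364e-12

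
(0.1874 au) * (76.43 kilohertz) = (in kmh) 7.714e+15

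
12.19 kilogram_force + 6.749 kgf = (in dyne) 1.857e+07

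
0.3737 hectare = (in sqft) 4.022e+04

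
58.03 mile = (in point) 2.647e+08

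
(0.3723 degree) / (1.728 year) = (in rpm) 1.139e-09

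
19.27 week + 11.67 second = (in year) 0.3696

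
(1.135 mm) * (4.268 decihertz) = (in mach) 1.423e-06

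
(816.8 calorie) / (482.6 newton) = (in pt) 2.007e+04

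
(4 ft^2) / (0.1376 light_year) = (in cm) 2.855e-14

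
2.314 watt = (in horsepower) 0.003103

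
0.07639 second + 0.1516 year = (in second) 4.781e+06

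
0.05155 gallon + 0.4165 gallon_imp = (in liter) 2.089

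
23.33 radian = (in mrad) 2.333e+04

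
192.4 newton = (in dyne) 1.924e+07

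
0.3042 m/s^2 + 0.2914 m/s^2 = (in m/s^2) 0.5956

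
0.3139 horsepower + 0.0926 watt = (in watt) 234.2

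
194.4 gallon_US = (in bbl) 4.629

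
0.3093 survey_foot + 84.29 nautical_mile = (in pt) 4.425e+08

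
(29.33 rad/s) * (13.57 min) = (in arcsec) 4.926e+09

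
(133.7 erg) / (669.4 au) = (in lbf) 3.001e-20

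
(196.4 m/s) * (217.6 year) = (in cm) 1.348e+14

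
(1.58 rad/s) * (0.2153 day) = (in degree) 1.684e+06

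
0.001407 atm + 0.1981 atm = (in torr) 151.6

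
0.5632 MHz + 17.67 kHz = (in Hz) 5.809e+05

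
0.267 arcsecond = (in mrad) 0.001294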